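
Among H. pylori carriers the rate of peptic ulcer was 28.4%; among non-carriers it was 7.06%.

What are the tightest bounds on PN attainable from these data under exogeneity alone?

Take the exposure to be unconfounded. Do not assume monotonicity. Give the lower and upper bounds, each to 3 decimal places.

0.751 ≤ PN ≤ 1.000

p₁ = 0.284, p₀ = 0.0706.
Under exogeneity alone the bounds on PN are max{0,(p₁−p₀)/p₁} ≤ PN ≤ min{1,(1−p₀)/p₁}.
  lower = (p₁ − p₀)/p₁ = 0.2134 / 0.284 ≈ 0.7514
  upper = min{1, (1 − p₀)/p₁} = 0.9294 / 0.284 ≈ 3.2725 → capped at 1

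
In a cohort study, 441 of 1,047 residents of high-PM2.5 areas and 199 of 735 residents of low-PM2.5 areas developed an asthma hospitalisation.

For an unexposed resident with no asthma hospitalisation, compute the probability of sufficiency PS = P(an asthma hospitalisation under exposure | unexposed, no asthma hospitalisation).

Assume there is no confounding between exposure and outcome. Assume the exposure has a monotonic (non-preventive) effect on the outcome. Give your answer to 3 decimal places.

p₁ = P(outcome | exposed) = 441/1047 = 0.4212
p₀ = P(outcome | unexposed) = 199/735 = 0.27075
Under exogeneity and monotonicity, PS = (p₁ − p₀) / (1 − p₀).
PS = (0.4212 − 0.27075) / (1 − 0.27075) = 0.15046 / 0.72925 ≈ 0.2063

PS ≈ 0.206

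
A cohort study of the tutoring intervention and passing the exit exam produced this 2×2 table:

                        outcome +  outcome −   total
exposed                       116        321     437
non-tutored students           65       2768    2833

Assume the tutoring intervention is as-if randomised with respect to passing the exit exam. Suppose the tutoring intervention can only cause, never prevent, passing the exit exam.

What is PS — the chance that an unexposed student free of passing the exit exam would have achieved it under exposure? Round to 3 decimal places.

PS ≈ 0.248

p₁ = P(outcome | exposed) = 116/437 = 0.26545
p₀ = P(outcome | unexposed) = 65/2833 = 0.022944
Under exogeneity and monotonicity, PS = (p₁ − p₀) / (1 − p₀).
PS = (0.26545 − 0.022944) / (1 − 0.022944) = 0.2425 / 0.97706 ≈ 0.2482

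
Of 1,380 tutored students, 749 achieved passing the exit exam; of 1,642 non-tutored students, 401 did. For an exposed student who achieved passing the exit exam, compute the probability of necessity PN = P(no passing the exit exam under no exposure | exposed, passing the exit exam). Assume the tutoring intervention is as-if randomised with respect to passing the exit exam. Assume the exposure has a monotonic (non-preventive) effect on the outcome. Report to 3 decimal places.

PN ≈ 0.550

p₁ = P(outcome | exposed) = 749/1380 = 0.54275
p₀ = P(outcome | unexposed) = 401/1642 = 0.24421
Under exogeneity and monotonicity, PN = (p₁ − p₀) / p₁.
PN = (0.54275 − 0.24421) / 0.54275 = 0.29854 / 0.54275 ≈ 0.5500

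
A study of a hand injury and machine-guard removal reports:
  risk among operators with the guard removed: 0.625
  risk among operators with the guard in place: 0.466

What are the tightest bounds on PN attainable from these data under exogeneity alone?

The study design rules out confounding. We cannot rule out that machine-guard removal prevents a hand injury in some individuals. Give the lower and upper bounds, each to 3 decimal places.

0.254 ≤ PN ≤ 0.854

Let p₁ = 0.625, p₀ = 0.466.
Under exogeneity alone the bounds on PN are max{0,(p₁−p₀)/p₁} ≤ PN ≤ min{1,(1−p₀)/p₁}.
  lower = (p₁ − p₀)/p₁ = 0.159 / 0.625 ≈ 0.2544
  upper = min{1, (1 − p₀)/p₁} = 0.534 / 0.625 ≈ 0.8544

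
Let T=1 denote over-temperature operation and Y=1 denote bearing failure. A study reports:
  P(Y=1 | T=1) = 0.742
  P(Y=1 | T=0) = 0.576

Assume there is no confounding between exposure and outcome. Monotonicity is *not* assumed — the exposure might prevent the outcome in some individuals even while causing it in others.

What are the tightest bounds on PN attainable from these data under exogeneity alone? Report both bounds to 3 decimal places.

Let p₁ = 0.742, p₀ = 0.576.
Under exogeneity alone the bounds on PN are max{0,(p₁−p₀)/p₁} ≤ PN ≤ min{1,(1−p₀)/p₁}.
  lower = (p₁ − p₀)/p₁ = 0.166 / 0.742 ≈ 0.2237
  upper = min{1, (1 − p₀)/p₁} = 0.424 / 0.742 ≈ 0.5714

0.224 ≤ PN ≤ 0.571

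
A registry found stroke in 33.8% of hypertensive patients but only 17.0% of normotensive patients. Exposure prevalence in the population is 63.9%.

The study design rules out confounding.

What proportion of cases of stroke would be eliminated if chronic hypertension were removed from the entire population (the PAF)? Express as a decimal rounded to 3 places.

p₁ = 0.338, p₀ = 0.17.
Overall risk P(Y=1) = π·p₁ + (1−π)·p₀ = 0.639×0.338 + 0.361×0.17 = 0.27735.
Under exogeneity, PAF = [P(Y=1) − p₀] / P(Y=1).
PAF = (0.27735 − 0.17) / 0.27735 ≈ 0.3871

PAF ≈ 0.387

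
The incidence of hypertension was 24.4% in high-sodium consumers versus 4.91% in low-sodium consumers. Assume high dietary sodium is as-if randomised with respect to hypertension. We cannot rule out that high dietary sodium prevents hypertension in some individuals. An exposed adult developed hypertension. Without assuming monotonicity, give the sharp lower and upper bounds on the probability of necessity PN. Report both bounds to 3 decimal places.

0.799 ≤ PN ≤ 1.000

p₁ = 0.244, p₀ = 0.0491.
Under exogeneity alone the bounds on PN are max{0,(p₁−p₀)/p₁} ≤ PN ≤ min{1,(1−p₀)/p₁}.
  lower = (p₁ − p₀)/p₁ = 0.1949 / 0.244 ≈ 0.7988
  upper = min{1, (1 − p₀)/p₁} = 0.9509 / 0.244 ≈ 3.8971 → capped at 1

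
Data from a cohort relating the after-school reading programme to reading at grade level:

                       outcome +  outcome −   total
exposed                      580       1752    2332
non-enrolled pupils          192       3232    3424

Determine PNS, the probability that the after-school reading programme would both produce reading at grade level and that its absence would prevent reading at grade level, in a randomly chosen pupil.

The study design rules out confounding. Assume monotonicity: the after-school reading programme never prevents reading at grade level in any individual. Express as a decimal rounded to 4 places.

p₁ = P(outcome | exposed) = 580/2332 = 0.24871
p₀ = P(outcome | unexposed) = 192/3424 = 0.056075
Under exogeneity and monotonicity, PNS = p₁ − p₀.
PNS = 0.24871 − 0.056075 = 0.19264

PNS ≈ 0.1926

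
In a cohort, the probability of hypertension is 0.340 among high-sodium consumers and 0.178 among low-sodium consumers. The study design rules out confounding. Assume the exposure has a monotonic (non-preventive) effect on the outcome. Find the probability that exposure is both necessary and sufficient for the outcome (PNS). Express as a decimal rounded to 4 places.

Let p₁ = 0.34, p₀ = 0.178.
Under exogeneity and monotonicity, PNS = p₁ − p₀.
PNS = 0.34 − 0.178 = 0.162

PNS ≈ 0.1620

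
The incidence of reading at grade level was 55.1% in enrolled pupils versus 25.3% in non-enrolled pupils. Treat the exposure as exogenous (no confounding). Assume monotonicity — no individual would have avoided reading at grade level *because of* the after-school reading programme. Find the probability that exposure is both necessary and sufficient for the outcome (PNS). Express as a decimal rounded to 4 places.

PNS ≈ 0.2980

p₁ = 0.551, p₀ = 0.253.
Under exogeneity and monotonicity, PNS = p₁ − p₀.
PNS = 0.551 − 0.253 = 0.298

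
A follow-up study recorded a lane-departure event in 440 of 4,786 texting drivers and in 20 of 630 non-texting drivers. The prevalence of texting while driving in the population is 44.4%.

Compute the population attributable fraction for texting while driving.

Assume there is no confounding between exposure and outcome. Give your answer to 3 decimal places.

p₁ = P(outcome | exposed) = 440/4786 = 0.091935
p₀ = P(outcome | unexposed) = 20/630 = 0.031746
Overall risk P(Y=1) = π·p₁ + (1−π)·p₀ = 0.444×0.091935 + 0.556×0.031746 = 0.05847.
Under exogeneity, PAF = [P(Y=1) − p₀] / P(Y=1).
PAF = (0.05847 − 0.031746) / 0.05847 ≈ 0.4571

PAF ≈ 0.457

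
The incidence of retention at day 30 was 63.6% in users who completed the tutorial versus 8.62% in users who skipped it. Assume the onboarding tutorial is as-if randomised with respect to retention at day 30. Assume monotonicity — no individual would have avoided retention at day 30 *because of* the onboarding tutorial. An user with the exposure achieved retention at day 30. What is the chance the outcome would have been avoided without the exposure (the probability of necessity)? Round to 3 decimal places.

p₁ = 0.636, p₀ = 0.0862.
Under exogeneity and monotonicity, PN = (p₁ − p₀) / p₁.
PN = (0.636 − 0.0862) / 0.636 = 0.5498 / 0.636 ≈ 0.8645

PN ≈ 0.864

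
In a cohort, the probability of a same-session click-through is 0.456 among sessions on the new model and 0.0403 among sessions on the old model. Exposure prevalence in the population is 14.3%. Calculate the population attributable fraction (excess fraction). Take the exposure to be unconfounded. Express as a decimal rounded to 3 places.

PAF ≈ 0.596

Let p₁ = 0.456, p₀ = 0.0403.
Overall risk P(Y=1) = π·p₁ + (1−π)·p₀ = 0.143×0.456 + 0.857×0.0403 = 0.099745.
Under exogeneity, PAF = [P(Y=1) − p₀] / P(Y=1).
PAF = (0.099745 − 0.0403) / 0.099745 ≈ 0.5960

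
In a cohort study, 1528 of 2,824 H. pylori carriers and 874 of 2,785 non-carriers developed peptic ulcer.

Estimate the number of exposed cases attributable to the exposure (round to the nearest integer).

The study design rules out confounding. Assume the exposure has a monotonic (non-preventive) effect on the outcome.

p₁ = P(outcome | exposed) = 1528/2824 = 0.54108
p₀ = P(outcome | unexposed) = 874/2785 = 0.31382
PN = (p₁ − p₀)/p₁ = (0.54108 − 0.31382) / 0.54108 ≈ 0.42000.
Attributable cases ≈ PN × (exposed cases) = 0.42000 × 1528 ≈ 641.76.

about 642 cases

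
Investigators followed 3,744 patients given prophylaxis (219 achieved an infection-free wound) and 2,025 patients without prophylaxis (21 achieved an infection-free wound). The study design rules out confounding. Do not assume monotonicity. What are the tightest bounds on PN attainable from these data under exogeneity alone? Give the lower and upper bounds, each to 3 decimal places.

p₁ = P(outcome | exposed) = 219/3744 = 0.058494
p₀ = P(outcome | unexposed) = 21/2025 = 0.01037
Under exogeneity alone the bounds on PN are max{0,(p₁−p₀)/p₁} ≤ PN ≤ min{1,(1−p₀)/p₁}.
  lower = (p₁ − p₀)/p₁ = 0.048123 / 0.058494 ≈ 0.8227
  upper = min{1, (1 − p₀)/p₁} = 0.98963 / 0.058494 ≈ 16.9186 → capped at 1

0.823 ≤ PN ≤ 1.000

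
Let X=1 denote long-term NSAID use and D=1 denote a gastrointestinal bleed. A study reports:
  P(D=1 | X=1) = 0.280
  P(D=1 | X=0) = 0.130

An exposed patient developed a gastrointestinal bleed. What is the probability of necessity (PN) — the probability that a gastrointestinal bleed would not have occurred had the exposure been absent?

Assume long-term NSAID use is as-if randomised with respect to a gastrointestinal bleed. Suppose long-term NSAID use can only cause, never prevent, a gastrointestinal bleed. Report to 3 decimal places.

PN ≈ 0.536

Let p₁ = 0.28, p₀ = 0.13.
Under exogeneity and monotonicity, PN = (p₁ − p₀) / p₁.
PN = (0.28 − 0.13) / 0.28 = 0.15 / 0.28 ≈ 0.5357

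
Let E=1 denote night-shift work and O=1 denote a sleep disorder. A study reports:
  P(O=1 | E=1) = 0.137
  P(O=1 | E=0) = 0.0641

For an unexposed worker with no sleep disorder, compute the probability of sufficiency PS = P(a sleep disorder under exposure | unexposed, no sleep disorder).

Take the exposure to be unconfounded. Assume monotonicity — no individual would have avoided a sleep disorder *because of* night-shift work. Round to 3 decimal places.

PS ≈ 0.078

Let p₁ = 0.137, p₀ = 0.0641.
Under exogeneity and monotonicity, PS = (p₁ − p₀) / (1 − p₀).
PS = (0.137 − 0.0641) / (1 − 0.0641) = 0.0729 / 0.9359 ≈ 0.0779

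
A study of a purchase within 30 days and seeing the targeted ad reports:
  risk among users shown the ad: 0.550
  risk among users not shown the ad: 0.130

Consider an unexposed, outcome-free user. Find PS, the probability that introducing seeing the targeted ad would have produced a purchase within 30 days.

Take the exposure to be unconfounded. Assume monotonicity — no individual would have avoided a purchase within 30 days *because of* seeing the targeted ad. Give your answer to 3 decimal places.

Let p₁ = 0.55, p₀ = 0.13.
Under exogeneity and monotonicity, PS = (p₁ − p₀) / (1 − p₀).
PS = (0.55 − 0.13) / (1 − 0.13) = 0.42 / 0.87 ≈ 0.4828

PS ≈ 0.483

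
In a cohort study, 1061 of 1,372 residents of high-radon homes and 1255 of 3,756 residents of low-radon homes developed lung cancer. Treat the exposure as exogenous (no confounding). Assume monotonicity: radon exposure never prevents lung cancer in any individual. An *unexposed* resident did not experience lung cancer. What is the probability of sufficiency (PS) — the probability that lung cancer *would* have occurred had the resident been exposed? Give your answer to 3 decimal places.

p₁ = P(outcome | exposed) = 1061/1372 = 0.77332
p₀ = P(outcome | unexposed) = 1255/3756 = 0.33413
Under exogeneity and monotonicity, PS = (p₁ − p₀) / (1 − p₀).
PS = (0.77332 − 0.33413) / (1 − 0.33413) = 0.43919 / 0.66587 ≈ 0.6596

PS ≈ 0.660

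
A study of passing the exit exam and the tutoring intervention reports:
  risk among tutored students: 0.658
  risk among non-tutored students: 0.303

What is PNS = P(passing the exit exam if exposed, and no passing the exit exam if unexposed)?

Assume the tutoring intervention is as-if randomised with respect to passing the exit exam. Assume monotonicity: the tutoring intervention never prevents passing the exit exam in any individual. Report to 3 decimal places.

PNS ≈ 0.355

Let p₁ = 0.658, p₀ = 0.303.
Under exogeneity and monotonicity, PNS = p₁ − p₀.
PNS = 0.658 − 0.303 = 0.355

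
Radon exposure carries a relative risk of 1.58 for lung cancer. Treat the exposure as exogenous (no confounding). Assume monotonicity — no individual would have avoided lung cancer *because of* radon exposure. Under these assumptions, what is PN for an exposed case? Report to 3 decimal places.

PN ≈ 0.367

Under exogeneity and monotonicity, PN = (RR − 1) / RR = 1 − 1/RR.
PN = (1.58 − 1) / 1.58 = 0.58 / 1.58 ≈ 0.3671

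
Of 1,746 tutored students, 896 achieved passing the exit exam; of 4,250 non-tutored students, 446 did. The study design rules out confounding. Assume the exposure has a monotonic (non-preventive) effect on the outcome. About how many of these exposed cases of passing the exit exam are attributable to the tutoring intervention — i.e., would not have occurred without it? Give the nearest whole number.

p₁ = P(outcome | exposed) = 896/1746 = 0.51317
p₀ = P(outcome | unexposed) = 446/4250 = 0.10494
PN = (p₁ − p₀)/p₁ = (0.51317 − 0.10494) / 0.51317 ≈ 0.79551.
Attributable cases ≈ PN × (exposed cases) = 0.79551 × 896 ≈ 712.77.

about 713 cases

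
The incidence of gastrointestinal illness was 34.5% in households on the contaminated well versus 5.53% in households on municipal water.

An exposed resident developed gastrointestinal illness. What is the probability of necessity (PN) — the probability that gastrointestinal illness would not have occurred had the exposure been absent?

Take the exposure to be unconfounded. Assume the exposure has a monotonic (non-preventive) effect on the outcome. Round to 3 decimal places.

p₁ = 0.345, p₀ = 0.0553.
Under exogeneity and monotonicity, PN = (p₁ − p₀) / p₁.
PN = (0.345 − 0.0553) / 0.345 = 0.2897 / 0.345 ≈ 0.8397

PN ≈ 0.840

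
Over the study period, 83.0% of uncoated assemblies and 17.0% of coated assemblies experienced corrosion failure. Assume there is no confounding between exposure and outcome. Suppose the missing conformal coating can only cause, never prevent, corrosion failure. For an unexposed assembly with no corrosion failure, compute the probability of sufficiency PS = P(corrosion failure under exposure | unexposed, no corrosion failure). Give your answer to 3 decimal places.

p₁ = 0.83, p₀ = 0.17.
Under exogeneity and monotonicity, PS = (p₁ − p₀) / (1 − p₀).
PS = (0.83 − 0.17) / (1 − 0.17) = 0.66 / 0.83 ≈ 0.7952

PS ≈ 0.795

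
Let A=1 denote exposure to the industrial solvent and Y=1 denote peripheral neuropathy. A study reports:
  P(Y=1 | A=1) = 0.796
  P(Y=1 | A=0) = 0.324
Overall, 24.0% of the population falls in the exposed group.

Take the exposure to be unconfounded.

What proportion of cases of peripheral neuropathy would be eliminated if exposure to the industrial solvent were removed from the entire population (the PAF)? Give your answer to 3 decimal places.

Let p₁ = 0.796, p₀ = 0.324.
Overall risk P(Y=1) = π·p₁ + (1−π)·p₀ = 0.24×0.796 + 0.76×0.324 = 0.43728.
Under exogeneity, PAF = [P(Y=1) − p₀] / P(Y=1).
PAF = (0.43728 − 0.324) / 0.43728 ≈ 0.2591

PAF ≈ 0.259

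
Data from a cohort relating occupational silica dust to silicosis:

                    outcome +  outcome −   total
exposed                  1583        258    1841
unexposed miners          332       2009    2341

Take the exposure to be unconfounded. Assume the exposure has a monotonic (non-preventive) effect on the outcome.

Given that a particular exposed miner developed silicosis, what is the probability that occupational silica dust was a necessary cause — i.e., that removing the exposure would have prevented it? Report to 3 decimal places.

PN ≈ 0.835

p₁ = P(outcome | exposed) = 1583/1841 = 0.85986
p₀ = P(outcome | unexposed) = 332/2341 = 0.14182
Under exogeneity and monotonicity, PN = (p₁ − p₀)/p₁.
PN = (0.85986 − 0.14182) / 0.85986 ≈ 0.8351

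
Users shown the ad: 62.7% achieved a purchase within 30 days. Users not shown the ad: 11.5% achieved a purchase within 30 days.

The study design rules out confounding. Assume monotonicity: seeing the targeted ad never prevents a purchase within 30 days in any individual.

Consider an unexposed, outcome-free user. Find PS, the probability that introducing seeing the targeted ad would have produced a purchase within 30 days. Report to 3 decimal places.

PS ≈ 0.579

p₁ = 0.627, p₀ = 0.115.
Under exogeneity and monotonicity, PS = (p₁ − p₀) / (1 − p₀).
PS = (0.627 − 0.115) / (1 − 0.115) = 0.512 / 0.885 ≈ 0.5785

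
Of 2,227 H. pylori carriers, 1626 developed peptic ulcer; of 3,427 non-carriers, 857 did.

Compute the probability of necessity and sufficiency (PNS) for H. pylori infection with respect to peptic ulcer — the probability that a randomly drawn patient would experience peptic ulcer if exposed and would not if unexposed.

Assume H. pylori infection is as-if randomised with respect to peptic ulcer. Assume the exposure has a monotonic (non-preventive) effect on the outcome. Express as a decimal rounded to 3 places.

PNS ≈ 0.480

p₁ = P(outcome | exposed) = 1626/2227 = 0.73013
p₀ = P(outcome | unexposed) = 857/3427 = 0.25007
Under exogeneity and monotonicity, PNS = p₁ − p₀.
PNS = 0.73013 − 0.25007 = 0.48006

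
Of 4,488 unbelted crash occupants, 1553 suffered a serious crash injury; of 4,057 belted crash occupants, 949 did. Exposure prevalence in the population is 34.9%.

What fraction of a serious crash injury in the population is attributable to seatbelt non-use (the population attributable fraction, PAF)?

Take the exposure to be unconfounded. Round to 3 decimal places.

p₁ = P(outcome | exposed) = 1553/4488 = 0.34603
p₀ = P(outcome | unexposed) = 949/4057 = 0.23392
Overall risk P(Y=1) = π·p₁ + (1−π)·p₀ = 0.349×0.34603 + 0.651×0.23392 = 0.27305.
Under exogeneity, PAF = [P(Y=1) − p₀] / P(Y=1).
PAF = (0.27305 − 0.23392) / 0.27305 ≈ 0.1433

PAF ≈ 0.143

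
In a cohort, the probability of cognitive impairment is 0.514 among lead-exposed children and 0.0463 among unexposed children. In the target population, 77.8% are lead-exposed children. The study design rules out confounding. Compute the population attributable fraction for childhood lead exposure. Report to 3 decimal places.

PAF ≈ 0.887

Let p₁ = 0.514, p₀ = 0.0463.
Overall risk P(Y=1) = π·p₁ + (1−π)·p₀ = 0.778×0.514 + 0.222×0.0463 = 0.41017.
Under exogeneity, PAF = [P(Y=1) − p₀] / P(Y=1).
PAF = (0.41017 − 0.0463) / 0.41017 ≈ 0.8871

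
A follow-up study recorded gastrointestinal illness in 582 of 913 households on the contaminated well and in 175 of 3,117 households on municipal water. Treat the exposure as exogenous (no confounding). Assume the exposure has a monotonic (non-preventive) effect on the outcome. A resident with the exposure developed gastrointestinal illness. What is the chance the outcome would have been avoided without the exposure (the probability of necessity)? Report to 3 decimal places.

PN ≈ 0.912

p₁ = P(outcome | exposed) = 582/913 = 0.63746
p₀ = P(outcome | unexposed) = 175/3117 = 0.056144
Under exogeneity and monotonicity, PN = (p₁ − p₀) / p₁.
PN = (0.63746 − 0.056144) / 0.63746 = 0.58132 / 0.63746 ≈ 0.9119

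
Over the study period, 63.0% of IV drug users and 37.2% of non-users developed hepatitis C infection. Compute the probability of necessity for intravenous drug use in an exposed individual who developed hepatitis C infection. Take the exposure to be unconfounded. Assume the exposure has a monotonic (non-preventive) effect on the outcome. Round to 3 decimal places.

PN ≈ 0.410

p₁ = 0.63, p₀ = 0.372.
Under exogeneity and monotonicity, PN = (p₁ − p₀) / p₁.
PN = (0.63 − 0.372) / 0.63 = 0.258 / 0.63 ≈ 0.4095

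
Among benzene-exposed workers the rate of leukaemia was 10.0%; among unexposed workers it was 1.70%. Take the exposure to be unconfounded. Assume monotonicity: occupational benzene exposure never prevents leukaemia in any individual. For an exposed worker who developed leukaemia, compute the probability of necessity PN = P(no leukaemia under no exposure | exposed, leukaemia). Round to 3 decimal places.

PN ≈ 0.830

p₁ = 0.1, p₀ = 0.017.
Under exogeneity and monotonicity, PN = (p₁ − p₀) / p₁.
PN = (0.1 − 0.017) / 0.1 = 0.083 / 0.1 ≈ 0.8300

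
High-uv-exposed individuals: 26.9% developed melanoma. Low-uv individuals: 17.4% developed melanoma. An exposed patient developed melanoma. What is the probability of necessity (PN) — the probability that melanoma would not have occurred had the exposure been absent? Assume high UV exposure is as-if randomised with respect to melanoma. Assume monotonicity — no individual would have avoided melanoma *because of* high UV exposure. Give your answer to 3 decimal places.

PN ≈ 0.353

p₁ = 0.269, p₀ = 0.174.
Under exogeneity and monotonicity, PN = (p₁ − p₀) / p₁.
PN = (0.269 − 0.174) / 0.269 = 0.095 / 0.269 ≈ 0.3532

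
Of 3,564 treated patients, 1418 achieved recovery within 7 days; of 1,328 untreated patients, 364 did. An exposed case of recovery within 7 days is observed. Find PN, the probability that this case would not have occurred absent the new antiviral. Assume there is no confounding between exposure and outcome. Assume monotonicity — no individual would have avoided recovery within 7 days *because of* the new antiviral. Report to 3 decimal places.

PN ≈ 0.311

p₁ = P(outcome | exposed) = 1418/3564 = 0.39787
p₀ = P(outcome | unexposed) = 364/1328 = 0.2741
Under exogeneity and monotonicity, PN = (p₁ − p₀) / p₁.
PN = (0.39787 − 0.2741) / 0.39787 = 0.12377 / 0.39787 ≈ 0.3111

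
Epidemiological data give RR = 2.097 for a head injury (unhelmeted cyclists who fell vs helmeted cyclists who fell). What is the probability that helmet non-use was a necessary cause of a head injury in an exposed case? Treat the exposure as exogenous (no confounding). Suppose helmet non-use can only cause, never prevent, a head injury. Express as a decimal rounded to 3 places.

PN ≈ 0.523

Under exogeneity and monotonicity, PN = (RR − 1) / RR = 1 − 1/RR.
PN = (2.097 − 1) / 2.097 = 1.097 / 2.097 ≈ 0.5231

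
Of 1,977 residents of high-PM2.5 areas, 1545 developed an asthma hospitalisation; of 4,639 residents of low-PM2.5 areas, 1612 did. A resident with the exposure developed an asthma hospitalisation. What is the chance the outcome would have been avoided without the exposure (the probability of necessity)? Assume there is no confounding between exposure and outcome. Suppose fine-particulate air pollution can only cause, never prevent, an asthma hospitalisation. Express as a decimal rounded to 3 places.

PN ≈ 0.555

p₁ = P(outcome | exposed) = 1545/1977 = 0.78149
p₀ = P(outcome | unexposed) = 1612/4639 = 0.34749
Under exogeneity and monotonicity, PN = (p₁ − p₀) / p₁.
PN = (0.78149 − 0.34749) / 0.78149 = 0.434 / 0.78149 ≈ 0.5553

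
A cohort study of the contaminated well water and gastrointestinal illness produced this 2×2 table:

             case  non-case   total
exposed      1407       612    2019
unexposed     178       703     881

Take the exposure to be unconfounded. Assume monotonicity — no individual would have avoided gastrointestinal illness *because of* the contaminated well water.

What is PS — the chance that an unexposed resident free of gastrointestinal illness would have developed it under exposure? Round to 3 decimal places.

p₁ = P(outcome | exposed) = 1407/2019 = 0.69688
p₀ = P(outcome | unexposed) = 178/881 = 0.20204
Under exogeneity and monotonicity, PS = (p₁ − p₀)/(1 − p₀).
PS = (0.69688 − 0.20204) / 0.79796 ≈ 0.6201

PS ≈ 0.620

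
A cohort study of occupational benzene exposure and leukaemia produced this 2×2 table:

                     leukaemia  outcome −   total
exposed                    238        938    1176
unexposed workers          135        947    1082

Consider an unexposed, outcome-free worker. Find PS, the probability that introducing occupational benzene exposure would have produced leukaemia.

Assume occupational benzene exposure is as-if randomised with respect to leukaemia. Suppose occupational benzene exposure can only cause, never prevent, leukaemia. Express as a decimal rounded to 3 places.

p₁ = P(outcome | exposed) = 238/1176 = 0.20238
p₀ = P(outcome | unexposed) = 135/1082 = 0.12477
Under exogeneity and monotonicity, PS = (p₁ − p₀) / (1 − p₀).
PS = (0.20238 − 0.12477) / (1 − 0.12477) = 0.077612 / 0.87523 ≈ 0.0887

PS ≈ 0.089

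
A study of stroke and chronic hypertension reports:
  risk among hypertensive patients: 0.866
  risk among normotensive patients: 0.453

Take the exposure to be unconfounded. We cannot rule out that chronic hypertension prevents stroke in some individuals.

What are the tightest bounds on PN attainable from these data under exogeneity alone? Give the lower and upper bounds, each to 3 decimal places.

0.477 ≤ PN ≤ 0.632

Let p₁ = 0.866, p₀ = 0.453.
Under exogeneity alone the bounds on PN are max{0,(p₁−p₀)/p₁} ≤ PN ≤ min{1,(1−p₀)/p₁}.
  lower = (p₁ − p₀)/p₁ = 0.413 / 0.866 ≈ 0.4769
  upper = min{1, (1 − p₀)/p₁} = 0.547 / 0.866 ≈ 0.6316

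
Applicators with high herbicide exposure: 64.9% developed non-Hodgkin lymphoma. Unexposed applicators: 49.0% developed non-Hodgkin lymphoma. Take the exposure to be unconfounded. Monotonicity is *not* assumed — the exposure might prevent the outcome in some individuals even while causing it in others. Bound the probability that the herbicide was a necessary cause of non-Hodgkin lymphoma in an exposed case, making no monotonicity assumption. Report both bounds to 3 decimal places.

p₁ = 0.649, p₀ = 0.49.
Under exogeneity alone the bounds on PN are max{0,(p₁−p₀)/p₁} ≤ PN ≤ min{1,(1−p₀)/p₁}.
  lower = (p₁ − p₀)/p₁ = 0.159 / 0.649 ≈ 0.2450
  upper = min{1, (1 − p₀)/p₁} = 0.51 / 0.649 ≈ 0.7858

0.245 ≤ PN ≤ 0.786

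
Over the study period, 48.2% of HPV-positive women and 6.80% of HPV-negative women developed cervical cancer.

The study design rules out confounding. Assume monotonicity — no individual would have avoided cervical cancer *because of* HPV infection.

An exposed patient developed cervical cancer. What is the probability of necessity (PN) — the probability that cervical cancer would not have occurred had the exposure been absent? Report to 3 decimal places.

PN ≈ 0.859

p₁ = 0.482, p₀ = 0.068.
Under exogeneity and monotonicity, PN = (p₁ − p₀) / p₁.
PN = (0.482 − 0.068) / 0.482 = 0.414 / 0.482 ≈ 0.8589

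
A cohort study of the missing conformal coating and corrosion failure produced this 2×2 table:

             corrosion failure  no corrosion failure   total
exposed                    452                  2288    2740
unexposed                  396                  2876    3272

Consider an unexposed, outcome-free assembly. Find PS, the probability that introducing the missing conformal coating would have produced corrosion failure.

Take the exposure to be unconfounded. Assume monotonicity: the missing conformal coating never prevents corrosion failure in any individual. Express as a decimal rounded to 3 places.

p₁ = P(outcome | exposed) = 452/2740 = 0.16496
p₀ = P(outcome | unexposed) = 396/3272 = 0.12103
Under exogeneity and monotonicity, PS = (p₁ − p₀) / (1 − p₀).
PS = (0.16496 − 0.12103) / (1 − 0.12103) = 0.043937 / 0.87897 ≈ 0.0500

PS ≈ 0.050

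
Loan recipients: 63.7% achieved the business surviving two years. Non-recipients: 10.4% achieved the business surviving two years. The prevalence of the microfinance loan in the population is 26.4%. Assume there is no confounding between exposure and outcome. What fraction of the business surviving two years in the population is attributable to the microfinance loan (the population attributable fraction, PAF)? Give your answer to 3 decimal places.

PAF ≈ 0.575

p₁ = 0.637, p₀ = 0.104.
Overall risk P(Y=1) = π·p₁ + (1−π)·p₀ = 0.264×0.637 + 0.736×0.104 = 0.24471.
Under exogeneity, PAF = [P(Y=1) − p₀] / P(Y=1).
PAF = (0.24471 − 0.104) / 0.24471 ≈ 0.5750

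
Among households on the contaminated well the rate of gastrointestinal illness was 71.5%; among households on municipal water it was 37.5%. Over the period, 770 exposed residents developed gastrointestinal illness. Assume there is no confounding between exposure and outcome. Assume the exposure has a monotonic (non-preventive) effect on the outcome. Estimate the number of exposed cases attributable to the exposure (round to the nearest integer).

p₁ = 0.715, p₀ = 0.375.
PN = (p₁ − p₀)/p₁ = (0.715 − 0.375) / 0.715 ≈ 0.47552.
Attributable cases ≈ PN × (exposed cases) = 0.47552 × 770 ≈ 366.15.

about 366 cases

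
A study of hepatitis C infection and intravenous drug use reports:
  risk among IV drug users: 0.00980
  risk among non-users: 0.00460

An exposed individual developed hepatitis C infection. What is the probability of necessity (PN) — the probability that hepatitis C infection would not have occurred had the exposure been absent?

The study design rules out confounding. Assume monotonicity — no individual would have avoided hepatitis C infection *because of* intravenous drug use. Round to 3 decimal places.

Let p₁ = 0.0098, p₀ = 0.0046.
Under exogeneity and monotonicity, PN = (p₁ − p₀) / p₁.
PN = (0.0098 − 0.0046) / 0.0098 = 0.0052 / 0.0098 ≈ 0.5306

PN ≈ 0.531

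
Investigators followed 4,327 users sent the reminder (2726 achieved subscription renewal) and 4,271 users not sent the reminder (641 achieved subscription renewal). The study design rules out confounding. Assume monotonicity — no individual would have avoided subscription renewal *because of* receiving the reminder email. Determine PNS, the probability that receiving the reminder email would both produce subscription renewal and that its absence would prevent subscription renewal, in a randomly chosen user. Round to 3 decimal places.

PNS ≈ 0.480

p₁ = P(outcome | exposed) = 2726/4327 = 0.63
p₀ = P(outcome | unexposed) = 641/4271 = 0.15008
Under exogeneity and monotonicity, PNS = p₁ − p₀.
PNS = 0.63 − 0.15008 = 0.47992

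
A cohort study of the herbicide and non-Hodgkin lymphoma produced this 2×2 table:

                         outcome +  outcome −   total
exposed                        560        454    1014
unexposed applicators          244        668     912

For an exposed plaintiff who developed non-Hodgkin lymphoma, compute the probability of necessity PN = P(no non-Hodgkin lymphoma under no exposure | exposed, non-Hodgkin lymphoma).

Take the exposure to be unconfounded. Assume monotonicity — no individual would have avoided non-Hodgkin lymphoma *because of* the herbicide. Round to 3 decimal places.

p₁ = P(outcome | exposed) = 560/1014 = 0.55227
p₀ = P(outcome | unexposed) = 244/912 = 0.26754
Under exogeneity and monotonicity, PN = (p₁ − p₀)/p₁.
PN = (0.55227 − 0.26754) / 0.55227 ≈ 0.5156

PN ≈ 0.516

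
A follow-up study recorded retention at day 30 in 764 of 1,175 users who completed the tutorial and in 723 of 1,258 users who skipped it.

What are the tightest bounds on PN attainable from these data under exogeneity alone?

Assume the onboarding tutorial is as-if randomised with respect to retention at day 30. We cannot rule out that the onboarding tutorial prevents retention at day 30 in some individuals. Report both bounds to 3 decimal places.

0.116 ≤ PN ≤ 0.654

p₁ = P(outcome | exposed) = 764/1175 = 0.65021
p₀ = P(outcome | unexposed) = 723/1258 = 0.57472
Under exogeneity alone the bounds on PN are max{0,(p₁−p₀)/p₁} ≤ PN ≤ min{1,(1−p₀)/p₁}.
  lower = (p₁ − p₀)/p₁ = 0.075491 / 0.65021 ≈ 0.1161
  upper = min{1, (1 − p₀)/p₁} = 0.42528 / 0.65021 ≈ 0.6541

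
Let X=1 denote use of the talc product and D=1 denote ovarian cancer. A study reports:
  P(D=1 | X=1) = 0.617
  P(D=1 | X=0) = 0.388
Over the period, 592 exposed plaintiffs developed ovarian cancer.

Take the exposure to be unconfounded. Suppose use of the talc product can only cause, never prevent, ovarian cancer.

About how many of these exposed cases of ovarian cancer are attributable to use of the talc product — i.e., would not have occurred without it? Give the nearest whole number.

about 220 cases

Let p₁ = 0.617, p₀ = 0.388.
PN = (p₁ − p₀)/p₁ = (0.617 − 0.388) / 0.617 ≈ 0.37115.
Attributable cases ≈ PN × (exposed cases) = 0.37115 × 592 ≈ 219.72.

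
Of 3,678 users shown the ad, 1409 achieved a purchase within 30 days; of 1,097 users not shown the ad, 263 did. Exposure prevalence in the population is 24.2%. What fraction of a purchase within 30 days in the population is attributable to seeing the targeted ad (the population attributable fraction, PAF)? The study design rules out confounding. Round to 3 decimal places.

PAF ≈ 0.126

p₁ = P(outcome | exposed) = 1409/3678 = 0.38309
p₀ = P(outcome | unexposed) = 263/1097 = 0.23974
Overall risk P(Y=1) = π·p₁ + (1−π)·p₀ = 0.242×0.38309 + 0.758×0.23974 = 0.27443.
Under exogeneity, PAF = [P(Y=1) − p₀] / P(Y=1).
PAF = (0.27443 − 0.23974) / 0.27443 ≈ 0.1264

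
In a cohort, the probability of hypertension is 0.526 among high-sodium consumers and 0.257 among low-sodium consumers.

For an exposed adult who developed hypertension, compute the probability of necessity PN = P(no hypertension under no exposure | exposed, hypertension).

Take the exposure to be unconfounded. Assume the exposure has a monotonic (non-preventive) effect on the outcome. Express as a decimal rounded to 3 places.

PN ≈ 0.511

Let p₁ = 0.526, p₀ = 0.257.
Under exogeneity and monotonicity, PN = (p₁ − p₀) / p₁.
PN = (0.526 − 0.257) / 0.526 = 0.269 / 0.526 ≈ 0.5114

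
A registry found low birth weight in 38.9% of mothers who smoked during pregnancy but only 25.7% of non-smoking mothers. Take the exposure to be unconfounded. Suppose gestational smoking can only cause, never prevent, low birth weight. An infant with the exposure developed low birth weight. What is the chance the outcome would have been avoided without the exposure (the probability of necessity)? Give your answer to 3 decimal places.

PN ≈ 0.339

p₁ = 0.389, p₀ = 0.257.
Under exogeneity and monotonicity, PN = (p₁ − p₀) / p₁.
PN = (0.389 − 0.257) / 0.389 = 0.132 / 0.389 ≈ 0.3393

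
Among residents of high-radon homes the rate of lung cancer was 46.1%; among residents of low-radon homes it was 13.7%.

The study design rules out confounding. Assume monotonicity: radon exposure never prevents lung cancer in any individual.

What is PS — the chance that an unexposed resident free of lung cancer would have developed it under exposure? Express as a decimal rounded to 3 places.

PS ≈ 0.375

p₁ = 0.461, p₀ = 0.137.
Under exogeneity and monotonicity, PS = (p₁ − p₀) / (1 − p₀).
PS = (0.461 − 0.137) / (1 − 0.137) = 0.324 / 0.863 ≈ 0.3754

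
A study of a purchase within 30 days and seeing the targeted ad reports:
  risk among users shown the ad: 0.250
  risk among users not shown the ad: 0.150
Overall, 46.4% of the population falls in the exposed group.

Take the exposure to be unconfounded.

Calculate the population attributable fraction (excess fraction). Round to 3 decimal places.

PAF ≈ 0.236

Let p₁ = 0.25, p₀ = 0.15.
Overall risk P(Y=1) = π·p₁ + (1−π)·p₀ = 0.464×0.25 + 0.536×0.15 = 0.1964.
Under exogeneity, PAF = [P(Y=1) − p₀] / P(Y=1).
PAF = (0.1964 − 0.15) / 0.1964 ≈ 0.2363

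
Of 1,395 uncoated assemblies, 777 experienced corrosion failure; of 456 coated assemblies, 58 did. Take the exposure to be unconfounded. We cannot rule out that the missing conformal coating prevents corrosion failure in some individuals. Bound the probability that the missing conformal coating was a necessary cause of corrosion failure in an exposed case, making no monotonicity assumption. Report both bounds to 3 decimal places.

0.772 ≤ PN ≤ 1.000

p₁ = P(outcome | exposed) = 777/1395 = 0.55699
p₀ = P(outcome | unexposed) = 58/456 = 0.12719
Under exogeneity alone the bounds on PN are max{0,(p₁−p₀)/p₁} ≤ PN ≤ min{1,(1−p₀)/p₁}.
  lower = (p₁ − p₀)/p₁ = 0.4298 / 0.55699 ≈ 0.7716
  upper = min{1, (1 − p₀)/p₁} = 0.87281 / 0.55699 ≈ 1.5670 → capped at 1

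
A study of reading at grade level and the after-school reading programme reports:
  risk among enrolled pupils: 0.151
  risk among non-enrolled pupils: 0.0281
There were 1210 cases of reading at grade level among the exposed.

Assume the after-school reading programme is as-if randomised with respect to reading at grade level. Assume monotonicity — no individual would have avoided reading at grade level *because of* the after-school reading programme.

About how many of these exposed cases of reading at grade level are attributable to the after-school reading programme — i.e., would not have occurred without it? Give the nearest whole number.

about 985 cases

Let p₁ = 0.151, p₀ = 0.0281.
PN = (p₁ − p₀)/p₁ = (0.151 − 0.0281) / 0.151 ≈ 0.81391.
Attributable cases ≈ PN × (exposed cases) = 0.81391 × 1210 ≈ 984.83.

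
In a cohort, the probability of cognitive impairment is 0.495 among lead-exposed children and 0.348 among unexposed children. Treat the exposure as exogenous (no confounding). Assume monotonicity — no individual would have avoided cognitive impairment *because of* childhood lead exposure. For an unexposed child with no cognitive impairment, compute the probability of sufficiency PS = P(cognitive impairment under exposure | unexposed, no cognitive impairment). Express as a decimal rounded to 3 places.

Let p₁ = 0.495, p₀ = 0.348.
Under exogeneity and monotonicity, PS = (p₁ − p₀) / (1 − p₀).
PS = (0.495 − 0.348) / (1 − 0.348) = 0.147 / 0.652 ≈ 0.2255

PS ≈ 0.225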